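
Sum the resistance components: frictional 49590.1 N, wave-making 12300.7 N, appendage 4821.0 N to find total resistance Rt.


Formula: Rt = Rf + Rw + Ra
Substituting: Rt = 49590.1 + 12300.7 + 4821.0
Result: Rt = 66711.8 N

66711.8 N


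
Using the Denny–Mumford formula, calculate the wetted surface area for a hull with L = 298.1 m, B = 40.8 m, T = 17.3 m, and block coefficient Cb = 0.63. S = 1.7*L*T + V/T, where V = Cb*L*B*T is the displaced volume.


Formula: S = 1.7*L*T + V/T with V = Cb*L*B*T, i.e. S = L * (1.7*T + Cb*B)
Step 1 — 1.7*T = 1.7 * 17.3 = 29.41 m
Step 2 — Cb*B = 0.63 * 40.8 = 25.704 m
Step 3 — 1.7*T + Cb*B = 29.41 + 25.704 = 55.114 m
Step 4 — S = 298.1 * 55.114 ≈ 16429 m^2 (5 s.f.)

16429 m^2


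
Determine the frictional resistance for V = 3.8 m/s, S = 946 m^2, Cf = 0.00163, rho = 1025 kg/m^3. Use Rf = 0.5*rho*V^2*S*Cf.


Formula: Rf = 0.5 * rho * V^2 * S * Cf
Step 1 — V^2 = 3.8^2 = 14.44
Step 2 — 0.5 * rho * V^2 = 0.5 * 1025 * 14.44 = 7400.5
Step 3 — Rf = 7400.5 * 946 * 0.00163 ≈ 11411 N (5 s.f.)

11411 N


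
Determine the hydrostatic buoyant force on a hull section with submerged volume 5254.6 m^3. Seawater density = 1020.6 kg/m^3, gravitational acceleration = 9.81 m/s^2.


Formula: Fb = rho * g * V
Substituting: Fb = 1020.6 * 9.81 * 5254.6
Intermediate: 1020.6 * 9.81 = 10012.086
Result: Fb = 10012.086 * 5254.6 ≈ 52610000 N (5 s.f.)

52610000 N


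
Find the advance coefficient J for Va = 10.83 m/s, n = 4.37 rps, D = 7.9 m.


Formula: J = Va / (n * D)
Step 1 — n * D = 4.37 * 7.9 = 34.523
Step 2 — J = 10.83 / 34.523 ≈ 0.31370 (5 s.f.)

0.31370


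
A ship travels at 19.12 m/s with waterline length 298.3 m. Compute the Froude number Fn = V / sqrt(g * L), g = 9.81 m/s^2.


Formula: Fn = V / sqrt(g * L)
Step 1 — g * L = 9.81 * 298.3 = 2926.323
Step 2 — sqrt(g * L) = sqrt(2926.323) = 54.095499
Step 3 — Fn = 19.12 / 54.095499 ≈ 0.35345 (5 s.f.)

0.35345


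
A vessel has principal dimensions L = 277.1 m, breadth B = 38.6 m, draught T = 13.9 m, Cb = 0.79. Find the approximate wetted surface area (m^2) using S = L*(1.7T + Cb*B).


Formula: S = 1.7*L*T + V/T with V = Cb*L*B*T, i.e. S = L * (1.7*T + Cb*B)
Step 1 — 1.7*T = 1.7 * 13.9 = 23.63 m
Step 2 — Cb*B = 0.79 * 38.6 = 30.494 m
Step 3 — 1.7*T + Cb*B = 23.63 + 30.494 = 54.124 m
Step 4 — S = 277.1 * 54.124 ≈ 14998 m^2 (5 s.f.)

14998 m^2


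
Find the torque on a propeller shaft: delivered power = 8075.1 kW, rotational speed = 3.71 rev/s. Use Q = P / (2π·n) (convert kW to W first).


Formula: Q = P_W / (2 * pi * n)
Step 1 — P_W = 8075.1 kW * 1000 = 8075100.0 W
Step 2 — 2 * pi * n = 2 * pi * 3.71 = 23.310617
Step 3 — Q = 8075100.0 / 23.310617 ≈ 346410 N·m (5 s.f.)

346410 N·m


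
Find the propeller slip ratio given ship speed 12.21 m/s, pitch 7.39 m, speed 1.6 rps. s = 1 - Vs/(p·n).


Formula: s = 1 - Vs / (p * n)
Step 1 — p * n = 7.39 * 1.6 = 11.824
Step 2 — Vs / (p*n) = 12.21 / 11.824 = 1.032645 (6 d.p.)
Step 3 — s = 1 - 1.032645 = -0.032645

-0.032645


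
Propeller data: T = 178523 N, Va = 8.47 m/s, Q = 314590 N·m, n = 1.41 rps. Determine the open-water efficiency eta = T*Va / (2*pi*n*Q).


Formula: eta = T * Va / (2 * pi * n * Q)
Step 1 — numerator = T * Va = 178523 * 8.47 = 1512089.81
Step 2 — 2 * pi * n = 2 * pi * 1.41 = 8.859291
Step 3 — denominator = 8.859291 * 314590 = 2787044.36
Step 4 — eta = 1512089.81 / 2787044.36 ≈ 0.54254 (5 s.f.)

0.54254


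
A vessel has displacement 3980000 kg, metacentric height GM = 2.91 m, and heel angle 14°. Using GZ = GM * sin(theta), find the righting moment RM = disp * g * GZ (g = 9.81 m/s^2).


Formula: GZ = GM * sin(theta); RM = disp * g * GZ
Step 1 — GZ = 2.91 * sin(14°) = 2.91 * 0.241922 = 0.703993 m
Step 2 — RM = 3980000 * 9.81 * 0.703993 ≈ 27487000 N·m (5 s.f.)

27487000 N·m


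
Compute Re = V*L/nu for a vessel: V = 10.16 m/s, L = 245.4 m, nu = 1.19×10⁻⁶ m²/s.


Formula: Re = V * L / nu
Step 1 — V * L = 10.16 * 245.4 = 2493.264 m^2/s
Step 2 — Re = 2493.264 / 1.19e-6 = 2.10e+09

2.10e+09


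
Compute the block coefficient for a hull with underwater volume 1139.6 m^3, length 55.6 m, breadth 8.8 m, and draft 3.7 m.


Formula: Cb = V / (L * B * T)
Step 1 — L * B * T = 55.6 * 8.8 * 3.7 = 1810.336 m^3
Step 2 — Cb = 1139.6 / 1810.336 ≈ 0.62950 (5 s.f.)

0.62950


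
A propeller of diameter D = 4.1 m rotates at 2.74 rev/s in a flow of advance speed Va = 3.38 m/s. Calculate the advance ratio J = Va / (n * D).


Formula: J = Va / (n * D)
Step 1 — n * D = 2.74 * 4.1 = 11.234
Step 2 — J = 3.38 / 11.234 ≈ 0.30087 (5 s.f.)

0.30087


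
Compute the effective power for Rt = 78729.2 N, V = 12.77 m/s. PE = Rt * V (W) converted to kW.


Formula: PE = Rt * V / 1000 (kW)
Step 1 — PE (W) = 78729.2 * 12.77 = 1005371.884 W
Step 2 — PE (kW) = 1005371.884 / 1000 ≈ 1005.4 kW (5 s.f.)

1005.4 kW


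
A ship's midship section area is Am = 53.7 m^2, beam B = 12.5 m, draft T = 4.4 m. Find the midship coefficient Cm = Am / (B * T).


Formula: Cm = Am / (B * T)
Step 1 — B * T = 12.5 * 4.4 = 55.0 m^2
Step 2 — Cm = 53.7 / 55.0 ≈ 0.97636 (5 s.f.)

0.97636


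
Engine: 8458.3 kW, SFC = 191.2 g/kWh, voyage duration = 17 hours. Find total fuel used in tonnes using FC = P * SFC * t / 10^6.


Formula: FC (tonnes) = P * SFC * t / 1,000,000
Step 1 — P * SFC * t = 8458.3 * 191.2 * 17 = 27492858.32 g
Step 2 — FC (tonnes) = 27492858.32 / 1,000,000 ≈ 27.493 tonnes (5 s.f.)

27.493 tonnes


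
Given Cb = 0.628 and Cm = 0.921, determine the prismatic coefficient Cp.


Formula: Cp = Cb / Cm
Substituting: Cp = 0.628 / 0.921
Result: Cp ≈ 0.68187 (5 s.f.)

0.68187


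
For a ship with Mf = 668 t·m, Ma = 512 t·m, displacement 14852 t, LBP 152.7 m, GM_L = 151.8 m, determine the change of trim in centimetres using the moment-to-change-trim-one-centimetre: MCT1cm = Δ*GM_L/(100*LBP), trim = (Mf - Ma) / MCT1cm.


Formula: net trimming moment = Mf - Ma; MCT1cm = Δ*GM_L/(100*LBP); trim = net moment / MCT1cm
Step 1 — net trimming moment = 668 - 512 = 156 t·m
Step 2 — MCT1cm = 14852 * 151.8 / (100 * 152.7) = 147.6446 t·m/cm
Step 3 — trim = 156 / 147.6446 ≈ 1.0566 cm (5 s.f.)

1.0566 cm


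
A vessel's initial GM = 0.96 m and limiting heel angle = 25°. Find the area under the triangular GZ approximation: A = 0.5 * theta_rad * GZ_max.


Formula: GZ_max = GM * sin(theta); Area = 0.5 * theta_rad * GZ_max
Step 1 — GZ_max = 0.96 * sin(25°) = 0.96 * 0.422618 = 0.405713 m
Step 2 — theta_rad = 25 * pi/180 = 0.436332 rad
Step 3 — Area = 0.5 * 0.436332 * 0.405713 ≈ 0.088513 m·rad (5 s.f.)

0.088513 m·rad


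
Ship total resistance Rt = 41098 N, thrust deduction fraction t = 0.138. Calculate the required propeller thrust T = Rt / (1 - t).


Formula: T = Rt / (1 - t)
Step 1 — (1 - t) = 1 - 0.138 = 0.862
Step 2 — T = 41098 / 0.862 ≈ 47677 N (5 s.f.)

47677 N


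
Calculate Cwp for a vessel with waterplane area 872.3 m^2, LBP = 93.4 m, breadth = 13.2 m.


Formula: Cwp = Aw / (L * B)
Step 1 — L * B = 93.4 * 13.2 = 1232.88 m^2
Step 2 — Cwp = 872.3 / 1232.88 ≈ 0.70753 (5 s.f.)

0.70753


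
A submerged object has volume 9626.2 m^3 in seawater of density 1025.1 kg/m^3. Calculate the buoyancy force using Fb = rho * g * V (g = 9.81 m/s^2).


Formula: Fb = rho * g * V
Substituting: Fb = 1025.1 * 9.81 * 9626.2
Intermediate: 1025.1 * 9.81 = 10056.231
Result: Fb = 10056.231 * 9626.2 ≈ 96803000 N (5 s.f.)

96803000 N


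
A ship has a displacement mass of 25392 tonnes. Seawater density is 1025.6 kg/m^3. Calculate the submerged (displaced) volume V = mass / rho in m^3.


Formula: V = mass / rho
Step 1 — convert tonnes to kg: 25392 t * 1000 = 25392000 kg
Step 2 — V = 25392000 / 1025.6 ≈ 24758 m^3 (5 s.f.)

24758 m^3


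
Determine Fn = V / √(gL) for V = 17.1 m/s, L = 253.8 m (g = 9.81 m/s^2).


Formula: Fn = V / sqrt(g * L)
Step 1 — g * L = 9.81 * 253.8 = 2489.778
Step 2 — sqrt(g * L) = sqrt(2489.778) = 49.897675
Step 3 — Fn = 17.1 / 49.897675 ≈ 0.34270 (5 s.f.)

0.34270


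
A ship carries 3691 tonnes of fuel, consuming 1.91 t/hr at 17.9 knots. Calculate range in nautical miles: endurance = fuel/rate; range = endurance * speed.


Formula: endurance = fuel / rate; range = endurance * speed
Step 1 — endurance = 3691 / 1.91 = 1932.4607 hours
Step 2 — range = 1932.4607 * 17.9 ≈ 34591 nautical miles (5 s.f.)

34591 NM


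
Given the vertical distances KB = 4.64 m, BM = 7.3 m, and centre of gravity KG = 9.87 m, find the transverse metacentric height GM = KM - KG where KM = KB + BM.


Formula: GM = KB + BM - KG
Step 1 — KM = KB + BM = 4.64 + 7.3 = 11.94 m
Step 2 — GM = KM - KG = 11.94 - 9.87 = 2.07 m

2.07 m


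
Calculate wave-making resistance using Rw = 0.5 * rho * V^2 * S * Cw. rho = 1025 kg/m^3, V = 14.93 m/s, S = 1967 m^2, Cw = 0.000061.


Formula: Rw = 0.5 * rho * V^2 * S * Cw
Step 1 — V^2 = 14.93^2 = 222.9049
Step 2 — 0.5 * rho * V^2 = 0.5 * 1025 * 222.9049 = 114238.76125
Step 3 — Rw = 114238.76125 * 1967 * 0.000061 ≈ 13707 N (5 s.f.)

13707 N


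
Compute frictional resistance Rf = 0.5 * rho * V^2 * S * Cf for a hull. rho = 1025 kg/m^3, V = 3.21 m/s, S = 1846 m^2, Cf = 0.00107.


Formula: Rf = 0.5 * rho * V^2 * S * Cf
Step 1 — V^2 = 3.21^2 = 10.3041
Step 2 — 0.5 * rho * V^2 = 0.5 * 1025 * 10.3041 = 5280.85125
Step 3 — Rf = 5280.85125 * 1846 * 0.00107 ≈ 10431 N (5 s.f.)

10431 N


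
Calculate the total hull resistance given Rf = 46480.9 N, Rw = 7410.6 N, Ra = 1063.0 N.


Formula: Rt = Rf + Rw + Ra
Substituting: Rt = 46480.9 + 7410.6 + 1063.0
Result: Rt = 54954.5 N

54954.5 N


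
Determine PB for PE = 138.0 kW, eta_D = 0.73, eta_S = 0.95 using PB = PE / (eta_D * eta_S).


Formula: PB = PE / (eta_D * eta_S)
Step 1 — combined efficiency = eta_D * eta_S = 0.73 * 0.95 = 0.6935
Step 2 — PB = 138.0 / 0.6935 ≈ 198.99 kW (5 s.f.)

198.99 kW


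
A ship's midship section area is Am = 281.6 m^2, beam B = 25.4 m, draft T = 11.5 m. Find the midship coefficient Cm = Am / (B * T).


Formula: Cm = Am / (B * T)
Step 1 — B * T = 25.4 * 11.5 = 292.1 m^2
Step 2 — Cm = 281.6 / 292.1 ≈ 0.96405 (5 s.f.)

0.96405


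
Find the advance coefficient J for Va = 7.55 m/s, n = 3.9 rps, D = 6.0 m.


Formula: J = Va / (n * D)
Step 1 — n * D = 3.9 * 6.0 = 23.4
Step 2 — J = 7.55 / 23.4 ≈ 0.32265 (5 s.f.)

0.32265


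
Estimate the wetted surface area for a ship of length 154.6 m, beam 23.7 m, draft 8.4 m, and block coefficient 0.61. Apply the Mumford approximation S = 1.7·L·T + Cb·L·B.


Formula: S = 1.7*L*T + V/T with V = Cb*L*B*T, i.e. S = L * (1.7*T + Cb*B)
Step 1 — 1.7*T = 1.7 * 8.4 = 14.28 m
Step 2 — Cb*B = 0.61 * 23.7 = 14.457 m
Step 3 — 1.7*T + Cb*B = 14.28 + 14.457 = 28.737 m
Step 4 — S = 154.6 * 28.737 ≈ 4442.7 m^2 (5 s.f.)

4442.7 m^2


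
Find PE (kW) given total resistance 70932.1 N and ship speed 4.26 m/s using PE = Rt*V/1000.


Formula: PE = Rt * V / 1000 (kW)
Step 1 — PE (W) = 70932.1 * 4.26 = 302170.746 W
Step 2 — PE (kW) = 302170.746 / 1000 ≈ 302.17 kW (5 s.f.)

302.17 kW


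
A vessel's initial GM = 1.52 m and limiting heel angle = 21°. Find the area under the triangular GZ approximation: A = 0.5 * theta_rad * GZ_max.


Formula: GZ_max = GM * sin(theta); Area = 0.5 * theta_rad * GZ_max
Step 1 — GZ_max = 1.52 * sin(21°) = 1.52 * 0.358368 = 0.544719 m
Step 2 — theta_rad = 21 * pi/180 = 0.366519 rad
Step 3 — Area = 0.5 * 0.366519 * 0.544719 ≈ 0.099825 m·rad (5 s.f.)

0.099825 m·rad


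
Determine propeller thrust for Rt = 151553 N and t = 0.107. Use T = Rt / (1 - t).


Formula: T = Rt / (1 - t)
Step 1 — (1 - t) = 1 - 0.107 = 0.893
Step 2 — T = 151553 / 0.893 ≈ 169710 N (5 s.f.)

169710 N


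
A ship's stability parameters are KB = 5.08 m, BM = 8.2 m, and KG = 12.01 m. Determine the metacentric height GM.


Formula: GM = KB + BM - KG
Step 1 — KM = KB + BM = 5.08 + 8.2 = 13.28 m
Step 2 — GM = KM - KG = 13.28 - 12.01 = 1.27 m

1.27 m


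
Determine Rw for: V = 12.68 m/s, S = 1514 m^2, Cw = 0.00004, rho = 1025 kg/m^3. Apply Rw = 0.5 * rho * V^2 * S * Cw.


Formula: Rw = 0.5 * rho * V^2 * S * Cw
Step 1 — V^2 = 12.68^2 = 160.7824
Step 2 — 0.5 * rho * V^2 = 0.5 * 1025 * 160.7824 = 82400.98
Step 3 — Rw = 82400.98 * 1514 * 0.00004 ≈ 4990.2 N (5 s.f.)

4990.2 N


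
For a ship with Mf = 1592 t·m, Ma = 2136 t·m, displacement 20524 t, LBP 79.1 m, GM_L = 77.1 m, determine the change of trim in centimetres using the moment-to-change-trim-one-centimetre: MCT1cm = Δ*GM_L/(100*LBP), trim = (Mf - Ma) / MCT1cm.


Formula: net trimming moment = Mf - Ma; MCT1cm = Δ*GM_L/(100*LBP); trim = net moment / MCT1cm
Step 1 — net trimming moment = 1592 - 2136 = -544 t·m
Step 2 — MCT1cm = 20524 * 77.1 / (100 * 79.1) = 200.0506 t·m/cm
Step 3 — trim = -544 / 200.0506 ≈ -2.7193 cm (5 s.f.)

-2.7193 cm


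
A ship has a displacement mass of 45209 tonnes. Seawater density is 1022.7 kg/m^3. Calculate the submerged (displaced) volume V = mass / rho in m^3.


Formula: V = mass / rho
Step 1 — convert tonnes to kg: 45209 t * 1000 = 45209000 kg
Step 2 — V = 45209000 / 1022.7 ≈ 44206 m^3 (5 s.f.)

44206 m^3


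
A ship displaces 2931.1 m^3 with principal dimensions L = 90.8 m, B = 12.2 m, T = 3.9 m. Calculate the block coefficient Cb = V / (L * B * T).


Formula: Cb = V / (L * B * T)
Step 1 — L * B * T = 90.8 * 12.2 * 3.9 = 4320.264 m^3
Step 2 — Cb = 2931.1 / 4320.264 ≈ 0.67845 (5 s.f.)

0.67845


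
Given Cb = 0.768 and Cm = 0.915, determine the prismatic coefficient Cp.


Formula: Cp = Cb / Cm
Substituting: Cp = 0.768 / 0.915
Result: Cp ≈ 0.83934 (5 s.f.)

0.83934


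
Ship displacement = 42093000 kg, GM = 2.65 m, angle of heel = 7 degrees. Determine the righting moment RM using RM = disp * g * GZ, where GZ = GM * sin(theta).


Formula: GZ = GM * sin(theta); RM = disp * g * GZ
Step 1 — GZ = 2.65 * sin(7°) = 2.65 * 0.121869 = 0.322953 m
Step 2 — RM = 42093000 * 9.81 * 0.322953 ≈ 133360000 N·m (5 s.f.)

133360000 N·m


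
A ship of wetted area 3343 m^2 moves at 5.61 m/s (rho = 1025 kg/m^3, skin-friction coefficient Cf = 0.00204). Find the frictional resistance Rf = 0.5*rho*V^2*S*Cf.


Formula: Rf = 0.5 * rho * V^2 * S * Cf
Step 1 — V^2 = 5.61^2 = 31.4721
Step 2 — 0.5 * rho * V^2 = 0.5 * 1025 * 31.4721 = 16129.45125
Step 3 — Rf = 16129.45125 * 3343 * 0.00204 ≈ 110000 N (5 s.f.)

110000 N


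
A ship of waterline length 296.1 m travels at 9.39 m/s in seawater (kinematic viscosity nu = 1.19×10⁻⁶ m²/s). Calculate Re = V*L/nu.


Formula: Re = V * L / nu
Step 1 — V * L = 9.39 * 296.1 = 2780.379 m^2/s
Step 2 — Re = 2780.379 / 1.19e-6 = 2.34e+09

2.34e+09


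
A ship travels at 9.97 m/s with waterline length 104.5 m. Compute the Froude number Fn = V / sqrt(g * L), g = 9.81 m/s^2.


Formula: Fn = V / sqrt(g * L)
Step 1 — g * L = 9.81 * 104.5 = 1025.145
Step 2 — sqrt(g * L) = sqrt(1025.145) = 32.017886
Step 3 — Fn = 9.97 / 32.017886 ≈ 0.31139 (5 s.f.)

0.31139


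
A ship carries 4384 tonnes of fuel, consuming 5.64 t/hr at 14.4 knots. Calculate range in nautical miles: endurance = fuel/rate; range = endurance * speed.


Formula: endurance = fuel / rate; range = endurance * speed
Step 1 — endurance = 4384 / 5.64 = 777.305 hours
Step 2 — range = 777.305 * 14.4 ≈ 11193 nautical miles (5 s.f.)

11193 NM


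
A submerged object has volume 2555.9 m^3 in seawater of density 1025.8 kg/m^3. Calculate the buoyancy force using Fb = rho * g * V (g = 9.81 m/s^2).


Formula: Fb = rho * g * V
Substituting: Fb = 1025.8 * 9.81 * 2555.9
Intermediate: 1025.8 * 9.81 = 10063.098
Result: Fb = 10063.098 * 2555.9 ≈ 25720000 N (5 s.f.)

25720000 N


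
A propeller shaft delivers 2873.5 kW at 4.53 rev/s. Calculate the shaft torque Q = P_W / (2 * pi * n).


Formula: Q = P_W / (2 * pi * n)
Step 1 — P_W = 2873.5 kW * 1000 = 2873500.0 W
Step 2 — 2 * pi * n = 2 * pi * 4.53 = 28.462829
Step 3 — Q = 2873500.0 / 28.462829 ≈ 100960 N·m (5 s.f.)

100960 N·m


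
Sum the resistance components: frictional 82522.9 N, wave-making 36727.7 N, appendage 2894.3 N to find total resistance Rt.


Formula: Rt = Rf + Rw + Ra
Substituting: Rt = 82522.9 + 36727.7 + 2894.3
Result: Rt = 122144.9 N

122144.9 N


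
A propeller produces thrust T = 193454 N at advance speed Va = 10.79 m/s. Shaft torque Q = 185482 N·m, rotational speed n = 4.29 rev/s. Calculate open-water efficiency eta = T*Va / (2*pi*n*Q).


Formula: eta = T * Va / (2 * pi * n * Q)
Step 1 — numerator = T * Va = 193454 * 10.79 = 2087368.66
Step 2 — 2 * pi * n = 2 * pi * 4.29 = 26.954865
Step 3 — denominator = 26.954865 * 185482 = 4999642.27
Step 4 — eta = 2087368.66 / 4999642.27 ≈ 0.41750 (5 s.f.)

0.41750


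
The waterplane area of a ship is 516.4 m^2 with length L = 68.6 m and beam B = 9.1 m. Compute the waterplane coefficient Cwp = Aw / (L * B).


Formula: Cwp = Aw / (L * B)
Step 1 — L * B = 68.6 * 9.1 = 624.26 m^2
Step 2 — Cwp = 516.4 / 624.26 ≈ 0.82722 (5 s.f.)

0.82722


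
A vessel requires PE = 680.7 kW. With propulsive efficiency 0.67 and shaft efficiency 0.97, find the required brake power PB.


Formula: PB = PE / (eta_D * eta_S)
Step 1 — combined efficiency = eta_D * eta_S = 0.67 * 0.97 = 0.6499
Step 2 — PB = 680.7 / 0.6499 ≈ 1047.4 kW (5 s.f.)

1047.4 kW


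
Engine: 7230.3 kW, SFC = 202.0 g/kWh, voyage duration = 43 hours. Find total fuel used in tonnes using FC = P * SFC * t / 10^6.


Formula: FC (tonnes) = P * SFC * t / 1,000,000
Step 1 — P * SFC * t = 7230.3 * 202.0 * 43 = 62802385.8 g
Step 2 — FC (tonnes) = 62802385.8 / 1,000,000 ≈ 62.802 tonnes (5 s.f.)

62.802 tonnes


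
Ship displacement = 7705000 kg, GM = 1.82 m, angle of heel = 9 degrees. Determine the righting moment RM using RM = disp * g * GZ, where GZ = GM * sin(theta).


Formula: GZ = GM * sin(theta); RM = disp * g * GZ
Step 1 — GZ = 1.82 * sin(9°) = 1.82 * 0.156434 = 0.28471 m
Step 2 — RM = 7705000 * 9.81 * 0.28471 ≈ 21520000 N·m (5 s.f.)

21520000 N·m


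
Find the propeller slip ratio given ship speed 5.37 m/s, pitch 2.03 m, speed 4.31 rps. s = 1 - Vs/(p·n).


Formula: s = 1 - Vs / (p * n)
Step 1 — p * n = 2.03 * 4.31 = 8.7493
Step 2 — Vs / (p*n) = 5.37 / 8.7493 = 0.613763 (6 d.p.)
Step 3 — s = 1 - 0.613763 = 0.386237

0.386237


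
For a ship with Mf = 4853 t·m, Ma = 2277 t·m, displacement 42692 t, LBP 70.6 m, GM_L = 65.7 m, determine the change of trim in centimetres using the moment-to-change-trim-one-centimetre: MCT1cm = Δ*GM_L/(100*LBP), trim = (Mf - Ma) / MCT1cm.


Formula: net trimming moment = Mf - Ma; MCT1cm = Δ*GM_L/(100*LBP); trim = net moment / MCT1cm
Step 1 — net trimming moment = 4853 - 2277 = 2576 t·m
Step 2 — MCT1cm = 42692 * 65.7 / (100 * 70.6) = 397.2896 t·m/cm
Step 3 — trim = 2576 / 397.2896 ≈ 6.4839 cm (5 s.f.)

6.4839 cm


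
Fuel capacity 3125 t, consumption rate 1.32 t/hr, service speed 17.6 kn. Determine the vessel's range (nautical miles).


Formula: endurance = fuel / rate; range = endurance * speed
Step 1 — endurance = 3125 / 1.32 = 2367.4242 hours
Step 2 — range = 2367.4242 * 17.6 ≈ 41667 nautical miles (5 s.f.)

41667 NM


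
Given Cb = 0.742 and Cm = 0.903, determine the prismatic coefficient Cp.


Formula: Cp = Cb / Cm
Substituting: Cp = 0.742 / 0.903
Result: Cp ≈ 0.82171 (5 s.f.)

0.82171


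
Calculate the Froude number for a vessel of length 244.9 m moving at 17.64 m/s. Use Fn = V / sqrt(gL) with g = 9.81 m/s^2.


Formula: Fn = V / sqrt(g * L)
Step 1 — g * L = 9.81 * 244.9 = 2402.469
Step 2 — sqrt(g * L) = sqrt(2402.469) = 49.014988
Step 3 — Fn = 17.64 / 49.014988 ≈ 0.35989 (5 s.f.)

0.35989


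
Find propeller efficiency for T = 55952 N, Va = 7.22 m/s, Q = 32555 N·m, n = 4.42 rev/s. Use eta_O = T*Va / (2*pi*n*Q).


Formula: eta = T * Va / (2 * pi * n * Q)
Step 1 — numerator = T * Va = 55952 * 7.22 = 403973.44
Step 2 — 2 * pi * n = 2 * pi * 4.42 = 27.771679
Step 3 — denominator = 27.771679 * 32555 = 904107.01
Step 4 — eta = 403973.44 / 904107.01 ≈ 0.44682 (5 s.f.)

0.44682


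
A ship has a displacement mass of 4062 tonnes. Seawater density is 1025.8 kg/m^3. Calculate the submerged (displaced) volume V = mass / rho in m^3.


Formula: V = mass / rho
Step 1 — convert tonnes to kg: 4062 t * 1000 = 4062000 kg
Step 2 — V = 4062000 / 1025.8 ≈ 3959.8 m^3 (5 s.f.)

3959.8 m^3


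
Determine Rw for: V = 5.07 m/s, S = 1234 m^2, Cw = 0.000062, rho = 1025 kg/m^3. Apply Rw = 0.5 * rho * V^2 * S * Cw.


Formula: Rw = 0.5 * rho * V^2 * S * Cw
Step 1 — V^2 = 5.07^2 = 25.7049
Step 2 — 0.5 * rho * V^2 = 0.5 * 1025 * 25.7049 = 13173.76125
Step 3 — Rw = 13173.76125 * 1234 * 0.000062 ≈ 1007.9 N (5 s.f.)

1007.9 N


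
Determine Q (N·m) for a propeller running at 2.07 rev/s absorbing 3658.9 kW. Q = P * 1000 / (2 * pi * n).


Formula: Q = P_W / (2 * pi * n)
Step 1 — P_W = 3658.9 kW * 1000 = 3658900.0 W
Step 2 — 2 * pi * n = 2 * pi * 2.07 = 13.006194
Step 3 — Q = 3658900.0 / 13.006194 ≈ 281320 N·m (5 s.f.)

281320 N·m


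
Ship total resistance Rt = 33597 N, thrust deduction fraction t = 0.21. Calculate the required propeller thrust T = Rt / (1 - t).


Formula: T = Rt / (1 - t)
Step 1 — (1 - t) = 1 - 0.21 = 0.79
Step 2 — T = 33597 / 0.79 ≈ 42528 N (5 s.f.)

42528 N


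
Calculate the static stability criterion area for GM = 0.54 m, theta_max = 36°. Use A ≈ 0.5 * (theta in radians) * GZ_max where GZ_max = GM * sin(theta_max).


Formula: GZ_max = GM * sin(theta); Area = 0.5 * theta_rad * GZ_max
Step 1 — GZ_max = 0.54 * sin(36°) = 0.54 * 0.587785 = 0.317404 m
Step 2 — theta_rad = 36 * pi/180 = 0.628319 rad
Step 3 — Area = 0.5 * 0.628319 * 0.317404 ≈ 0.099715 m·rad (5 s.f.)

0.099715 m·rad


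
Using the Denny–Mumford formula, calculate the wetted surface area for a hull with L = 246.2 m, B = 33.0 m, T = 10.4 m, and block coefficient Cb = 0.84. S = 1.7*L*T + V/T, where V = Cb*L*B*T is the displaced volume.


Formula: S = 1.7*L*T + V/T with V = Cb*L*B*T, i.e. S = L * (1.7*T + Cb*B)
Step 1 — 1.7*T = 1.7 * 10.4 = 17.68 m
Step 2 — Cb*B = 0.84 * 33.0 = 27.72 m
Step 3 — 1.7*T + Cb*B = 17.68 + 27.72 = 45.4 m
Step 4 — S = 246.2 * 45.4 ≈ 11177 m^2 (5 s.f.)

11177 m^2


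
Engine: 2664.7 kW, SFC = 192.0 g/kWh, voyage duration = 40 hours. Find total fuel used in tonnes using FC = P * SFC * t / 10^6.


Formula: FC (tonnes) = P * SFC * t / 1,000,000
Step 1 — P * SFC * t = 2664.7 * 192.0 * 40 = 20464896.0 g
Step 2 — FC (tonnes) = 20464896.0 / 1,000,000 ≈ 20.465 tonnes (5 s.f.)

20.465 tonnes


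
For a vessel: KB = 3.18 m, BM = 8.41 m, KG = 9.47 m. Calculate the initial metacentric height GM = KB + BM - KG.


Formula: GM = KB + BM - KG
Step 1 — KM = KB + BM = 3.18 + 8.41 = 11.59 m
Step 2 — GM = KM - KG = 11.59 - 9.47 = 2.12 m

2.12 m


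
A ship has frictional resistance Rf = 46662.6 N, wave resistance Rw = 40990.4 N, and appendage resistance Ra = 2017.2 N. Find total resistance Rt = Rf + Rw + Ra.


Formula: Rt = Rf + Rw + Ra
Substituting: Rt = 46662.6 + 40990.4 + 2017.2
Result: Rt = 89670.2 N

89670.2 N


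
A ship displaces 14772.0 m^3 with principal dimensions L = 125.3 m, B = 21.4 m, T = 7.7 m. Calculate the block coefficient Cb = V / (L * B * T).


Formula: Cb = V / (L * B * T)
Step 1 — L * B * T = 125.3 * 21.4 * 7.7 = 20646.934 m^3
Step 2 — Cb = 14772.0 / 20646.934 ≈ 0.71546 (5 s.f.)

0.71546


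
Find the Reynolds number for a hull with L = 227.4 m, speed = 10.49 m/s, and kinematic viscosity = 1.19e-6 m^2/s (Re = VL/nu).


Formula: Re = V * L / nu
Step 1 — V * L = 10.49 * 227.4 = 2385.426 m^2/s
Step 2 — Re = 2385.426 / 1.19e-6 = 2.00e+09

2.00e+09


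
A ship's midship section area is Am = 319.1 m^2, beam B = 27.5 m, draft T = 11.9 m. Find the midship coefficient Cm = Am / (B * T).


Formula: Cm = Am / (B * T)
Step 1 — B * T = 27.5 * 11.9 = 327.25 m^2
Step 2 — Cm = 319.1 / 327.25 ≈ 0.97510 (5 s.f.)

0.97510


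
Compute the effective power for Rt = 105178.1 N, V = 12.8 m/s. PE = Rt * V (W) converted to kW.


Formula: PE = Rt * V / 1000 (kW)
Step 1 — PE (W) = 105178.1 * 12.8 = 1346279.68 W
Step 2 — PE (kW) = 1346279.68 / 1000 ≈ 1346.3 kW (5 s.f.)

1346.3 kW


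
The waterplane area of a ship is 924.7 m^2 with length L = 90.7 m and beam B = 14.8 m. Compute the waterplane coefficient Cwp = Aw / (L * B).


Formula: Cwp = Aw / (L * B)
Step 1 — L * B = 90.7 * 14.8 = 1342.36 m^2
Step 2 — Cwp = 924.7 / 1342.36 ≈ 0.68886 (5 s.f.)

0.68886


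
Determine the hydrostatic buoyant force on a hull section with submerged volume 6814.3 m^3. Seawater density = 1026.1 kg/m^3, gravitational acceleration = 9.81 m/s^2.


Formula: Fb = rho * g * V
Substituting: Fb = 1026.1 * 9.81 * 6814.3
Intermediate: 1026.1 * 9.81 = 10066.041
Result: Fb = 10066.041 * 6814.3 ≈ 68593000 N (5 s.f.)

68593000 N


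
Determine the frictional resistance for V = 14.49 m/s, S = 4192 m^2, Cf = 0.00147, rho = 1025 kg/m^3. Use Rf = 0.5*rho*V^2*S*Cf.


Formula: Rf = 0.5 * rho * V^2 * S * Cf
Step 1 — V^2 = 14.49^2 = 209.9601
Step 2 — 0.5 * rho * V^2 = 0.5 * 1025 * 209.9601 = 107604.55125
Step 3 — Rf = 107604.55125 * 4192 * 0.00147 ≈ 663090 N (5 s.f.)

663090 N


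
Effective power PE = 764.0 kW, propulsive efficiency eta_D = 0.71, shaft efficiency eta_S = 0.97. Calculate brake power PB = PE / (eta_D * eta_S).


Formula: PB = PE / (eta_D * eta_S)
Step 1 — combined efficiency = eta_D * eta_S = 0.71 * 0.97 = 0.6887
Step 2 — PB = 764.0 / 0.6887 ≈ 1109.3 kW (5 s.f.)

1109.3 kW


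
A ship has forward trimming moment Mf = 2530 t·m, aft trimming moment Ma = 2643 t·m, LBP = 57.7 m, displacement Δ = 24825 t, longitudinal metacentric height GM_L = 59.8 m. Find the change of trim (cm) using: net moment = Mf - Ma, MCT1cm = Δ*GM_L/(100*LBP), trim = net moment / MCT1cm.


Formula: net trimming moment = Mf - Ma; MCT1cm = Δ*GM_L/(100*LBP); trim = net moment / MCT1cm
Step 1 — net trimming moment = 2530 - 2643 = -113 t·m
Step 2 — MCT1cm = 24825 * 59.8 / (100 * 57.7) = 257.2851 t·m/cm
Step 3 — trim = -113 / 257.2851 ≈ -0.43920 cm (5 s.f.)

-0.43920 cm


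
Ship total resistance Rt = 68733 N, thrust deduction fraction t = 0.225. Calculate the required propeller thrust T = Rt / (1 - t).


Formula: T = Rt / (1 - t)
Step 1 — (1 - t) = 1 - 0.225 = 0.775
Step 2 — T = 68733 / 0.775 ≈ 88688 N (5 s.f.)

88688 N


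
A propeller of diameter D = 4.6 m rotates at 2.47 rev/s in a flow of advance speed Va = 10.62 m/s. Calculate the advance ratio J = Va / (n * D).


Formula: J = Va / (n * D)
Step 1 — n * D = 2.47 * 4.6 = 11.362
Step 2 — J = 10.62 / 11.362 ≈ 0.93469 (5 s.f.)

0.93469


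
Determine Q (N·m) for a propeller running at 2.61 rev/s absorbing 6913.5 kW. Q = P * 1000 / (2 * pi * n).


Formula: Q = P_W / (2 * pi * n)
Step 1 — P_W = 6913.5 kW * 1000 = 6913500.0 W
Step 2 — 2 * pi * n = 2 * pi * 2.61 = 16.399114
Step 3 — Q = 6913500.0 / 16.399114 ≈ 421580 N·m (5 s.f.)

421580 N·m


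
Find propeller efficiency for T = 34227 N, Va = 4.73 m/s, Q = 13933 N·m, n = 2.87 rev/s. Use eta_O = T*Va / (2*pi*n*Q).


Formula: eta = T * Va / (2 * pi * n * Q)
Step 1 — numerator = T * Va = 34227 * 4.73 = 161893.71
Step 2 — 2 * pi * n = 2 * pi * 2.87 = 18.032742
Step 3 — denominator = 18.032742 * 13933 = 251250.19
Step 4 — eta = 161893.71 / 251250.19 ≈ 0.64435 (5 s.f.)

0.64435


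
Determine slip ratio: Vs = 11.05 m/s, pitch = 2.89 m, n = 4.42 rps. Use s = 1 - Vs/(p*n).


Formula: s = 1 - Vs / (p * n)
Step 1 — p * n = 2.89 * 4.42 = 12.7738
Step 2 — Vs / (p*n) = 11.05 / 12.7738 = 0.865052 (6 d.p.)
Step 3 — s = 1 - 0.865052 = 0.134948

0.134948


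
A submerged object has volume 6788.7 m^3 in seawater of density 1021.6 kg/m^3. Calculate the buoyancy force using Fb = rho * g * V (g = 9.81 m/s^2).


Formula: Fb = rho * g * V
Substituting: Fb = 1021.6 * 9.81 * 6788.7
Intermediate: 1021.6 * 9.81 = 10021.896
Result: Fb = 10021.896 * 6788.7 ≈ 68036000 N (5 s.f.)

68036000 N


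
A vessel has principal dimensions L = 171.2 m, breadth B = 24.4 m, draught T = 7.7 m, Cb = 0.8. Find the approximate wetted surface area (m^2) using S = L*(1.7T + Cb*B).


Formula: S = 1.7*L*T + V/T with V = Cb*L*B*T, i.e. S = L * (1.7*T + Cb*B)
Step 1 — 1.7*T = 1.7 * 7.7 = 13.09 m
Step 2 — Cb*B = 0.8 * 24.4 = 19.52 m
Step 3 — 1.7*T + Cb*B = 13.09 + 19.52 = 32.61 m
Step 4 — S = 171.2 * 32.61 ≈ 5582.8 m^2 (5 s.f.)

5582.8 m^2


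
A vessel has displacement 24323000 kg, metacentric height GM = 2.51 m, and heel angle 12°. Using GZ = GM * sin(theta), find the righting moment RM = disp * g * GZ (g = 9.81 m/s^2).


Formula: GZ = GM * sin(theta); RM = disp * g * GZ
Step 1 — GZ = 2.51 * sin(12°) = 2.51 * 0.207912 = 0.521859 m
Step 2 — RM = 24323000 * 9.81 * 0.521859 ≈ 124520000 N·m (5 s.f.)

124520000 N·m


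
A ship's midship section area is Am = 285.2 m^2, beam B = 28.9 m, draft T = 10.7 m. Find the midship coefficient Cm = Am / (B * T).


Formula: Cm = Am / (B * T)
Step 1 — B * T = 28.9 * 10.7 = 309.23 m^2
Step 2 — Cm = 285.2 / 309.23 ≈ 0.92229 (5 s.f.)

0.92229


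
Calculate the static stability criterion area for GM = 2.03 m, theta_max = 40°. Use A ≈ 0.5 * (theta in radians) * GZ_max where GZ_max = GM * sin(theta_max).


Formula: GZ_max = GM * sin(theta); Area = 0.5 * theta_rad * GZ_max
Step 1 — GZ_max = 2.03 * sin(40°) = 2.03 * 0.642788 = 1.30486 m
Step 2 — theta_rad = 40 * pi/180 = 0.698132 rad
Step 3 — Area = 0.5 * 0.698132 * 1.30486 ≈ 0.45548 m·rad (5 s.f.)

0.45548 m·rad


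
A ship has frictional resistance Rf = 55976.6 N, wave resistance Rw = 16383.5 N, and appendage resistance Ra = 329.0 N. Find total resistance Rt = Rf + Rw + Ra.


Formula: Rt = Rf + Rw + Ra
Substituting: Rt = 55976.6 + 16383.5 + 329.0
Result: Rt = 72689.1 N

72689.1 N


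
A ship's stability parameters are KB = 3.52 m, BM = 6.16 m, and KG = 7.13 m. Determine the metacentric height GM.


Formula: GM = KB + BM - KG
Step 1 — KM = KB + BM = 3.52 + 6.16 = 9.68 m
Step 2 — GM = KM - KG = 9.68 - 7.13 = 2.55 m

2.55 m


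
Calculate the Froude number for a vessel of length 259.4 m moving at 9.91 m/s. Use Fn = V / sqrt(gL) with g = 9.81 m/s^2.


Formula: Fn = V / sqrt(g * L)
Step 1 — g * L = 9.81 * 259.4 = 2544.714
Step 2 — sqrt(g * L) = sqrt(2544.714) = 50.445158
Step 3 — Fn = 9.91 / 50.445158 ≈ 0.19645 (5 s.f.)

0.19645


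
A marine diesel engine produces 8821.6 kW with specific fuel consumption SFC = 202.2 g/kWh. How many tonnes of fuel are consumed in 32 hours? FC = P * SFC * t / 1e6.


Formula: FC (tonnes) = P * SFC * t / 1,000,000
Step 1 — P * SFC * t = 8821.6 * 202.2 * 32 = 57079280.64 g
Step 2 — FC (tonnes) = 57079280.64 / 1,000,000 ≈ 57.079 tonnes (5 s.f.)

57.079 tonnes


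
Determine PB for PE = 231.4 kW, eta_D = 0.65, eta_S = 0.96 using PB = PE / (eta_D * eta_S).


Formula: PB = PE / (eta_D * eta_S)
Step 1 — combined efficiency = eta_D * eta_S = 0.65 * 0.96 = 0.624
Step 2 — PB = 231.4 / 0.624 ≈ 370.83 kW (5 s.f.)

370.83 kW


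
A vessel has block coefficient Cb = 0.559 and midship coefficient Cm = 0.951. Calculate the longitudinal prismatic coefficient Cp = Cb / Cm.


Formula: Cp = Cb / Cm
Substituting: Cp = 0.559 / 0.951
Result: Cp ≈ 0.58780 (5 s.f.)

0.58780


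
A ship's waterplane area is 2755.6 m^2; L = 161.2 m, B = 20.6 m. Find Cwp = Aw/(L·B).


Formula: Cwp = Aw / (L * B)
Step 1 — L * B = 161.2 * 20.6 = 3320.72 m^2
Step 2 — Cwp = 2755.6 / 3320.72 ≈ 0.82982 (5 s.f.)

0.82982


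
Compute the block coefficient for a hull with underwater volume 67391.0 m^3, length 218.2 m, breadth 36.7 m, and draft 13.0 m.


Formula: Cb = V / (L * B * T)
Step 1 — L * B * T = 218.2 * 36.7 * 13.0 = 104103.22 m^3
Step 2 — Cb = 67391.0 / 104103.22 ≈ 0.64735 (5 s.f.)

0.64735


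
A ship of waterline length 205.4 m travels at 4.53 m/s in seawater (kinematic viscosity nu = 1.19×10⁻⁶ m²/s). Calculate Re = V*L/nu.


Formula: Re = V * L / nu
Step 1 — V * L = 4.53 * 205.4 = 930.462 m^2/s
Step 2 — Re = 930.462 / 1.19e-6 = 7.82e+08

7.82e+08


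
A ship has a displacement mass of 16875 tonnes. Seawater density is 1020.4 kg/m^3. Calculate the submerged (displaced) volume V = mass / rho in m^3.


Formula: V = mass / rho
Step 1 — convert tonnes to kg: 16875 t * 1000 = 16875000 kg
Step 2 — V = 16875000 / 1020.4 ≈ 16538 m^3 (5 s.f.)

16538 m^3


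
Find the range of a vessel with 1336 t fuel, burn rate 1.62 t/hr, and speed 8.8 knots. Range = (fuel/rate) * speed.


Formula: endurance = fuel / rate; range = endurance * speed
Step 1 — endurance = 1336 / 1.62 = 824.6914 hours
Step 2 — range = 824.6914 * 8.8 ≈ 7257.3 nautical miles (5 s.f.)

7257.3 NM


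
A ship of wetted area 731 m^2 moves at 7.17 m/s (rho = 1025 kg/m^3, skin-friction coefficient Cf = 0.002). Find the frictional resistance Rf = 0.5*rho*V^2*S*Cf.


Formula: Rf = 0.5 * rho * V^2 * S * Cf
Step 1 — V^2 = 7.17^2 = 51.4089
Step 2 — 0.5 * rho * V^2 = 0.5 * 1025 * 51.4089 = 26347.06125
Step 3 — Rf = 26347.06125 * 731 * 0.002 ≈ 38519 N (5 s.f.)

38519 N


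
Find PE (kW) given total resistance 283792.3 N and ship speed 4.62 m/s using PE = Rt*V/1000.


Formula: PE = Rt * V / 1000 (kW)
Step 1 — PE (W) = 283792.3 * 4.62 = 1311120.426 W
Step 2 — PE (kW) = 1311120.426 / 1000 ≈ 1311.1 kW (5 s.f.)

1311.1 kW


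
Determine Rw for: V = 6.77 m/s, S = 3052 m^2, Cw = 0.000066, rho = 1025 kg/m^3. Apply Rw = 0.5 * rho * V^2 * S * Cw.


Formula: Rw = 0.5 * rho * V^2 * S * Cw
Step 1 — V^2 = 6.77^2 = 45.8329
Step 2 — 0.5 * rho * V^2 = 0.5 * 1025 * 45.8329 = 23489.36125
Step 3 — Rw = 23489.36125 * 3052 * 0.000066 ≈ 4731.5 N (5 s.f.)

4731.5 N


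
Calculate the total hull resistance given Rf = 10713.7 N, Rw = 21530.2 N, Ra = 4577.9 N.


Formula: Rt = Rf + Rw + Ra
Substituting: Rt = 10713.7 + 21530.2 + 4577.9
Result: Rt = 36821.8 N

36821.8 N


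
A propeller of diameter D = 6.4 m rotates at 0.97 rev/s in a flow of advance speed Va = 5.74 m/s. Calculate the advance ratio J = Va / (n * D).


Formula: J = Va / (n * D)
Step 1 — n * D = 0.97 * 6.4 = 6.208
Step 2 — J = 5.74 / 6.208 ≈ 0.92461 (5 s.f.)

0.92461


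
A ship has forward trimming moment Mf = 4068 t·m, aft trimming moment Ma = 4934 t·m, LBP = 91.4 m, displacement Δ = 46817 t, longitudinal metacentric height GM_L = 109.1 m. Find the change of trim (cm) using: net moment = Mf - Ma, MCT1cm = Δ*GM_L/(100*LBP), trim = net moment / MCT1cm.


Formula: net trimming moment = Mf - Ma; MCT1cm = Δ*GM_L/(100*LBP); trim = net moment / MCT1cm
Step 1 — net trimming moment = 4068 - 4934 = -866 t·m
Step 2 — MCT1cm = 46817 * 109.1 / (100 * 91.4) = 558.8331 t·m/cm
Step 3 — trim = -866 / 558.8331 ≈ -1.5497 cm (5 s.f.)

-1.5497 cm


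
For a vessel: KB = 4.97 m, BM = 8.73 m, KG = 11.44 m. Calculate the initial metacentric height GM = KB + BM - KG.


Formula: GM = KB + BM - KG
Step 1 — KM = KB + BM = 4.97 + 8.73 = 13.7 m
Step 2 — GM = KM - KG = 13.7 - 11.44 = 2.26 m

2.26 m


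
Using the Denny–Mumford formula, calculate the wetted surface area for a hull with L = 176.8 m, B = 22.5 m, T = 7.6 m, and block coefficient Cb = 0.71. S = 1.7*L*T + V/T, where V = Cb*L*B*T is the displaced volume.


Formula: S = 1.7*L*T + V/T with V = Cb*L*B*T, i.e. S = L * (1.7*T + Cb*B)
Step 1 — 1.7*T = 1.7 * 7.6 = 12.92 m
Step 2 — Cb*B = 0.71 * 22.5 = 15.975 m
Step 3 — 1.7*T + Cb*B = 12.92 + 15.975 = 28.895 m
Step 4 — S = 176.8 * 28.895 ≈ 5108.6 m^2 (5 s.f.)

5108.6 m^2


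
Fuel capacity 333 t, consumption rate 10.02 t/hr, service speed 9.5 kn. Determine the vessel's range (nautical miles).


Formula: endurance = fuel / rate; range = endurance * speed
Step 1 — endurance = 333 / 10.02 = 33.2335 hours
Step 2 — range = 33.2335 * 9.5 ≈ 315.72 nautical miles (5 s.f.)

315.72 NM


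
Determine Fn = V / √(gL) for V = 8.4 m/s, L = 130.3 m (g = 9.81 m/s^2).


Formula: Fn = V / sqrt(g * L)
Step 1 — g * L = 9.81 * 130.3 = 1278.243
Step 2 — sqrt(g * L) = sqrt(1278.243) = 35.752524
Step 3 — Fn = 8.4 / 35.752524 ≈ 0.23495 (5 s.f.)

0.23495


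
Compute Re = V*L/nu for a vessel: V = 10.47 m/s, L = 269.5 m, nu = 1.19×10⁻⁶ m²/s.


Formula: Re = V * L / nu
Step 1 — V * L = 10.47 * 269.5 = 2821.665 m^2/s
Step 2 — Re = 2821.665 / 1.19e-6 = 2.37e+09

2.37e+09


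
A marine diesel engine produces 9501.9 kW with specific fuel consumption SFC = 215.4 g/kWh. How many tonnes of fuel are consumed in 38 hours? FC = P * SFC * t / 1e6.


Formula: FC (tonnes) = P * SFC * t / 1,000,000
Step 1 — P * SFC * t = 9501.9 * 215.4 * 38 = 77774951.88 g
Step 2 — FC (tonnes) = 77774951.88 / 1,000,000 ≈ 77.775 tonnes (5 s.f.)

77.775 tonnes


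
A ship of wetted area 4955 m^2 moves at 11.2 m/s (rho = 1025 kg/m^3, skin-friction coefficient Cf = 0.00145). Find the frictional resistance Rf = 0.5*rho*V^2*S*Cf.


Formula: Rf = 0.5 * rho * V^2 * S * Cf
Step 1 — V^2 = 11.2^2 = 125.44
Step 2 — 0.5 * rho * V^2 = 0.5 * 1025 * 125.44 = 64288.0
Step 3 — Rf = 64288.0 * 4955 * 0.00145 ≈ 461890 N (5 s.f.)

461890 N


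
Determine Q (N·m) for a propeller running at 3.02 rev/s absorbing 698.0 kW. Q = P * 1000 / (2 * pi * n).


Formula: Q = P_W / (2 * pi * n)
Step 1 — P_W = 698.0 kW * 1000 = 698000.0 W
Step 2 — 2 * pi * n = 2 * pi * 3.02 = 18.97522
Step 3 — Q = 698000.0 / 18.97522 ≈ 36785 N·m (5 s.f.)

36785 N·m


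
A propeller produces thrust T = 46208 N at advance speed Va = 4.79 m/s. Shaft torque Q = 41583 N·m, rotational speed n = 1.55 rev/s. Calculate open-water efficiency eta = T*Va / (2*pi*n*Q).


Formula: eta = T * Va / (2 * pi * n * Q)
Step 1 — numerator = T * Va = 46208 * 4.79 = 221336.32
Step 2 — 2 * pi * n = 2 * pi * 1.55 = 9.738937
Step 3 — denominator = 9.738937 * 41583 = 404974.22
Step 4 — eta = 221336.32 / 404974.22 ≈ 0.54654 (5 s.f.)

0.54654


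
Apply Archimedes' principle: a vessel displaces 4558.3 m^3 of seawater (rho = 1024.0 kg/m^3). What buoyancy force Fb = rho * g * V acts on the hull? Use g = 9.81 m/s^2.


Formula: Fb = rho * g * V
Substituting: Fb = 1024.0 * 9.81 * 4558.3
Intermediate: 1024.0 * 9.81 = 10045.44
Result: Fb = 10045.44 * 4558.3 ≈ 45790000 N (5 s.f.)

45790000 N


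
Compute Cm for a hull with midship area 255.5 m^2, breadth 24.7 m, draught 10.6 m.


Formula: Cm = Am / (B * T)
Step 1 — B * T = 24.7 * 10.6 = 261.82 m^2
Step 2 — Cm = 255.5 / 261.82 ≈ 0.97586 (5 s.f.)

0.97586


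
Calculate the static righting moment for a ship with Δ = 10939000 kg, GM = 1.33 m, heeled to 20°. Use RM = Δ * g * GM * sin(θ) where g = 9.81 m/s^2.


Formula: GZ = GM * sin(theta); RM = disp * g * GZ
Step 1 — GZ = 1.33 * sin(20°) = 1.33 * 0.34202 = 0.454887 m
Step 2 — RM = 10939000 * 9.81 * 0.454887 ≈ 48815000 N·m (5 s.f.)

48815000 N·m


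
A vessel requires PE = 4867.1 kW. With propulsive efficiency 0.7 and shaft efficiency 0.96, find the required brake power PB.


Formula: PB = PE / (eta_D * eta_S)
Step 1 — combined efficiency = eta_D * eta_S = 0.7 * 0.96 = 0.672
Step 2 — PB = 4867.1 / 0.672 ≈ 7242.7 kW (5 s.f.)

7242.7 kW


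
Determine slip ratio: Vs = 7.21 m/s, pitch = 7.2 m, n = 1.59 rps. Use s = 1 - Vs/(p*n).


Formula: s = 1 - Vs / (p * n)
Step 1 — p * n = 7.2 * 1.59 = 11.448
Step 2 — Vs / (p*n) = 7.21 / 11.448 = 0.629804 (6 d.p.)
Step 3 — s = 1 - 0.629804 = 0.370196

0.370196


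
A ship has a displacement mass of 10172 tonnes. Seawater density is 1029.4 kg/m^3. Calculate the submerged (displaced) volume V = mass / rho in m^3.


Formula: V = mass / rho
Step 1 — convert tonnes to kg: 10172 t * 1000 = 10172000 kg
Step 2 — V = 10172000 / 1029.4 ≈ 9881.5 m^3 (5 s.f.)

9881.5 m^3
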